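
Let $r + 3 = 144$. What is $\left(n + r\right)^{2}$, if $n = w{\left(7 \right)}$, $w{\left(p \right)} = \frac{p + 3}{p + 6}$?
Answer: $\frac{3396649}{169} \approx 20099.0$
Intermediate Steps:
$r = 141$ ($r = -3 + 144 = 141$)
$w{\left(p \right)} = \frac{3 + p}{6 + p}$
$n = \frac{10}{13}$ ($n = \frac{3 + 7}{6 + 7} = \frac{1}{13} \cdot 10 = \frac{10}{13} \approx 0.76923$)
$\left(n + r\right)^{2} = \left(\frac{10}{13} + 141\right)^{2} = \left(\frac{1843}{13}\right)^{2} = \frac{3396649}{169}$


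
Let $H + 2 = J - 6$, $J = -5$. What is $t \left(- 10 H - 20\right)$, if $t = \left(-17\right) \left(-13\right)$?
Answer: $24310$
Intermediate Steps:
$H = -13$ ($H = -2 - 11 = -13$)
$t = 221$
$t \left(- 10 H - 20\right) = 221 \left(\left(-10\right) \left(-13\right) - 20\right) = 221 \left(130 - 20\right) = 221 \cdot 110 = 24310$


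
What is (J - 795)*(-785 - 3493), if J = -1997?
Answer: 11944176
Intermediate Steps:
(J - 795)*(-785 - 3493) = (-1997 - 795)*(-785 - 3493) = -2792*(-4278) = 11944176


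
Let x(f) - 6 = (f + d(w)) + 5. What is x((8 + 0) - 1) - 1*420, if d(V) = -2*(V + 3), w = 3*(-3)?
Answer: -390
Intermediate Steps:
w = -9
d(V) = -6 - 2*V (d(V) = -2*(3 + V) = -6 - 2*V)
x(f) = 23 + f (x(f) = 6 + ((f + (-6 - 2*(-9))) + 5) = 6 + ((f + (-6 + 18)) + 5) = 6 + ((f + 12) + 5) = 6 + ((12 + f) + 5) = 6 + (17 + f) = 23 + f)
x((8 + 0) - 1) - 1*420 = (23 + ((8 + 0) - 1)) - 1*420 = (23 + (8 - 1)) - 420 = (23 + 7) - 420 = 30 - 420 = -390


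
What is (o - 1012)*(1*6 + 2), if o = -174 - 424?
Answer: -12880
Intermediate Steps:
o = -598
(o - 1012)*(1*6 + 2) = (-598 - 1012)*(1*6 + 2) = -1610*(6 + 2) = -1610*8 = -12880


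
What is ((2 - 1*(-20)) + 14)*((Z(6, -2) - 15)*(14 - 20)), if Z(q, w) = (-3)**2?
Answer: 1296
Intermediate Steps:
Z(q, w) = 9
((2 - 1*(-20)) + 14)*((Z(6, -2) - 15)*(14 - 20)) = ((2 - 1*(-20)) + 14)*((9 - 15)*(14 - 20)) = ((2 + 20) + 14)*(-6*(-6)) = (22 + 14)*36 = 36*36 = 1296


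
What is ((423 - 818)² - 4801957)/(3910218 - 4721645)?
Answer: 4645932/811427 ≈ 5.7256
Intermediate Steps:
((423 - 818)² - 4801957)/(3910218 - 4721645) = ((-395)² - 4801957)/(-811427) = (156025 - 4801957)*(-1/811427) = -4645932*(-1/811427) = 4645932/811427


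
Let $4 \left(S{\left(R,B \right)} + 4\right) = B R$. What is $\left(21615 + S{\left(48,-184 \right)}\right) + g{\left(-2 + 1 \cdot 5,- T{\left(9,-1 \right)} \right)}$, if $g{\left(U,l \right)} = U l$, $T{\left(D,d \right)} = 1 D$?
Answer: $19376$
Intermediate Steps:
$T{\left(D,d \right)} = D$
$S{\left(R,B \right)} = -4 + \frac{B R}{4}$
$\left(21615 + S{\left(48,-184 \right)}\right) + g{\left(-2 + 1 \cdot 5,- T{\left(9,-1 \right)} \right)} = \left(21615 + \left(-4 + \frac{1}{4} \left(-184\right) 48\right)\right) + \left(-2 + 1 \cdot 5\right) \left(\left(-1\right) 9\right) = \left(21615 - 2212\right) + \left(-2 + 5\right) \left(-9\right) = \left(21615 - 2212\right) + 3 \left(-9\right) = 19403 - 27 = 19376$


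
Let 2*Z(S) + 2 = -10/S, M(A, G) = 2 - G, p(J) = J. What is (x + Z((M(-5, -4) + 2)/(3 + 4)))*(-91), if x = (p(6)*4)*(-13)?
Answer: 231049/8 ≈ 28881.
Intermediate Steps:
Z(S) = -1 - 5/S (Z(S) = -1 + (-10/S)/2 = -1 - 5/S)
x = -312 (x = (6*4)*(-13) = 24*(-13) = -312)
(x + Z((M(-5, -4) + 2)/(3 + 4)))*(-91) = (-312 + (-5 - ((2 - 1*(-4)) + 2)/(3 + 4))/((((2 - 1*(-4)) + 2)/(3 + 4))))*(-91) = (-312 + (-5 - ((2 + 4) + 2)/7)/((((2 + 4) + 2)/7)))*(-91) = (-312 + (-5 - (6 + 2)/7)/(((6 + 2)*(⅐))))*(-91) = (-312 + (-5 - 8/7)/((8*(⅐))))*(-91) = (-312 + (-5 - 1*8/7)/(8/7))*(-91) = (-312 + 7*(-5 - 8/7)/8)*(-91) = (-312 + (7/8)*(-43/7))*(-91) = (-312 - 43/8)*(-91) = -2539/8*(-91) = 231049/8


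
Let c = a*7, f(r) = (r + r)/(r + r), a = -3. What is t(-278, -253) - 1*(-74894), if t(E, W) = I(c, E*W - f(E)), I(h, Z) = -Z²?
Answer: -4946655995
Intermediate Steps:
f(r) = 1 (f(r) = (2*r)/((2*r)) = (2*r)*(1/(2*r)) = 1)
c = -21 (c = -3*7 = -21)
t(E, W) = -(-1 + E*W)² (t(E, W) = -(E*W - 1*1)² = -(E*W - 1)² = -(-1 + E*W)²)
t(-278, -253) - 1*(-74894) = -(-1 - 278*(-253))² - 1*(-74894) = -(-1 + 70334)² + 74894 = -1*70333² + 74894 = -1*4946730889 + 74894 = -4946730889 + 74894 = -4946655995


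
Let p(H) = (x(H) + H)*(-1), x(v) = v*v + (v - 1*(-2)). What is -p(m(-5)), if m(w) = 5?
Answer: 37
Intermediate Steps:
x(v) = 2 + v + v² (x(v) = v² + (v + 2) = v² + (2 + v) = 2 + v + v²)
p(H) = -2 - H² - 2*H (p(H) = ((2 + H + H²) + H)*(-1) = (2 + H² + 2*H)*(-1) = -2 - H² - 2*H)
-p(m(-5)) = -(-2 - 1*5² - 2*5) = -(-2 - 1*25 - 10) = -(-2 - 25 - 10) = -1*(-37) = 37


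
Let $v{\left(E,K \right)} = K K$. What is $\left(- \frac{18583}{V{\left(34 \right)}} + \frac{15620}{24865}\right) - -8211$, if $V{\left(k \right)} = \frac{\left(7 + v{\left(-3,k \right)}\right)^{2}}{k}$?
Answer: $\frac{55230943180157}{6726325637} \approx 8211.2$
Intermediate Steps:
$v{\left(E,K \right)} = K^{2}$
$V{\left(k \right)} = \frac{\left(7 + k^{2}\right)^{2}}{k}$
$\left(- \frac{18583}{V{\left(34 \right)}} + \frac{15620}{24865}\right) - -8211 = \left(- \frac{18583}{\frac{1}{34} \left(7 + 34^{2}\right)^{2}} + \frac{15620}{24865}\right) - -8211 = \left(- \frac{18583}{\frac{1}{34} \left(7 + 1156\right)^{2}} + 15620 \cdot \frac{1}{24865}\right) + 8211 = \left(- \frac{18583}{\frac{1}{34} \cdot 1163^{2}} + \frac{3124}{4973}\right) + 8211 = \left(- \frac{18583}{\frac{1}{34} \cdot 1352569} + \frac{3124}{4973}\right) + 8211 = \left(- \frac{18583}{\frac{1352569}{34}} + \frac{3124}{4973}\right) + 8211 = \left(\left(-18583\right) \frac{34}{1352569} + \frac{3124}{4973}\right) + 8211 = \left(- \frac{631822}{1352569} + \frac{3124}{4973}\right) + 8211 = \frac{1083374750}{6726325637} + 8211 = \frac{55230943180157}{6726325637}$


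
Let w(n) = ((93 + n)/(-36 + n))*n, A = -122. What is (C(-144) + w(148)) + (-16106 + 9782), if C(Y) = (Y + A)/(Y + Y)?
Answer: -6052649/1008 ≈ -6004.6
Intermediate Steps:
C(Y) = (-122 + Y)/(2*Y) (C(Y) = (Y - 122)/(Y + Y) = (-122 + Y)/((2*Y)) = (-122 + Y)*(1/(2*Y)) = (-122 + Y)/(2*Y))
w(n) = n*(93 + n)/(-36 + n) (w(n) = ((93 + n)/(-36 + n))*n = n*(93 + n)/(-36 + n))
(C(-144) + w(148)) + (-16106 + 9782) = ((1/2)*(-122 - 144)/(-144) + 148*(93 + 148)/(-36 + 148)) + (-16106 + 9782) = ((1/2)*(-1/144)*(-266) + 148*241/112) - 6324 = (133/144 + 148*(1/112)*241) - 6324 = (133/144 + 8917/28) - 6324 = 321943/1008 - 6324 = -6052649/1008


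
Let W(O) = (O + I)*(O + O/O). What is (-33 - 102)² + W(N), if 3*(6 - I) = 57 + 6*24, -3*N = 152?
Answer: 213940/9 ≈ 23771.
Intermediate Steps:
N = -152/3 (N = -⅓*152 = -152/3 ≈ -50.667)
I = -61 (I = 6 - (57 + 6*24)/3 = 6 - (57 + 144)/3 = 6 - ⅓*201 = 6 - 67 = -61)
W(O) = (1 + O)*(-61 + O) (W(O) = (O - 61)*(O + O/O) = (-61 + O)*(O + 1) = (-61 + O)*(1 + O) = (1 + O)*(-61 + O))
(-33 - 102)² + W(N) = (-33 - 102)² + (-61 + (-152/3)² - 60*(-152/3)) = (-135)² + (-61 + 23104/9 + 3040) = 18225 + 49915/9 = 213940/9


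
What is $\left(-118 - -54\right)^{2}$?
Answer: $4096$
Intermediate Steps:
$\left(-118 - -54\right)^{2} = \left(-118 + 54\right)^{2} = \left(-64\right)^{2} = 4096$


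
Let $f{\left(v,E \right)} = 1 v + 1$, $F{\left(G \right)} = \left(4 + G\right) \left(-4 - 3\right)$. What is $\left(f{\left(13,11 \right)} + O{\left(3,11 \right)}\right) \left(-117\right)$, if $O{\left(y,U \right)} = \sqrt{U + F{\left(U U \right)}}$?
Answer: $-1638 - 1404 i \sqrt{6} \approx -1638.0 - 3439.1 i$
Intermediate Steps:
$F{\left(G \right)} = -28 - 7 G$ ($F{\left(G \right)} = \left(4 + G\right) \left(-7\right) = -28 - 7 G$)
$f{\left(v,E \right)} = 1 + v$ ($f{\left(v,E \right)} = v + 1 = 1 + v$)
$O{\left(y,U \right)} = \sqrt{-28 + U - 7 U^{2}}$ ($O{\left(y,U \right)} = \sqrt{U - \left(28 + 7 U U\right)} = \sqrt{U - \left(28 + 7 U^{2}\right)} = \sqrt{-28 + U - 7 U^{2}}$)
$\left(f{\left(13,11 \right)} + O{\left(3,11 \right)}\right) \left(-117\right) = \left(\left(1 + 13\right) + \sqrt{-28 + 11 - 7 \cdot 11^{2}}\right) \left(-117\right) = \left(14 + \sqrt{-28 + 11 - 847}\right) \left(-117\right) = \left(14 + \sqrt{-864}\right) \left(-117\right) = \left(14 + 12 i \sqrt{6}\right) \left(-117\right) = -1638 - 1404 i \sqrt{6}$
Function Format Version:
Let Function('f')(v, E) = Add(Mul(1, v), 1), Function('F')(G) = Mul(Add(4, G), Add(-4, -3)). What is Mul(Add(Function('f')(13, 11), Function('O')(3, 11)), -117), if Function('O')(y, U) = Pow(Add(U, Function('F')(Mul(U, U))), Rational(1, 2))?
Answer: Add(-1638, Mul(-1404, I, Pow(6, Rational(1, 2)))) ≈ Add(-1638.0, Mul(-3439.1, I))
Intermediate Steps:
Function('F')(G) = Add(-28, Mul(-7, G)) (Function('F')(G) = Mul(Add(4, G), -7) = Add(-28, Mul(-7, G)))
Function('f')(v, E) = Add(1, v) (Function('f')(v, E) = Add(v, 1) = Add(1, v))
Function('O')(y, U) = Pow(Add(-28, U, Mul(-7, Pow(U, 2))), Rational(1, 2)) (Function('O')(y, U) = Pow(Add(U, Add(-28, Mul(-7, Mul(U, U)))), Rational(1, 2)) = Pow(Add(U, Add(-28, Mul(-7, Pow(U, 2)))), Rational(1, 2)) = Pow(Add(-28, U, Mul(-7, Pow(U, 2))), Rational(1, 2)))
Mul(Add(Function('f')(13, 11), Function('O')(3, 11)), -117) = Mul(Add(Add(1, 13), Pow(Add(-28, 11, Mul(-7, Pow(11, 2))), Rational(1, 2))), -117) = Mul(Add(14, Pow(Add(-28, 11, Mul(-7, 121)), Rational(1, 2))), -117) = Mul(Add(14, Pow(Add(-28, 11, -847), Rational(1, 2))), -117) = Mul(Add(14, Pow(-864, Rational(1, 2))), -117) = Mul(Add(14, Mul(12, I, Pow(6, Rational(1, 2)))), -117) = Add(-1638, Mul(-1404, I, Pow(6, Rational(1, 2))))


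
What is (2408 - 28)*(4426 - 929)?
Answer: 8322860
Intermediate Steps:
(2408 - 28)*(4426 - 929) = 2380*3497 = 8322860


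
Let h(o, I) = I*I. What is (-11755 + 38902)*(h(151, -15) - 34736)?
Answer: -936870117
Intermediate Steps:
h(o, I) = I²
(-11755 + 38902)*(h(151, -15) - 34736) = (-11755 + 38902)*((-15)² - 34736) = 27147*(225 - 34736) = 27147*(-34511) = -936870117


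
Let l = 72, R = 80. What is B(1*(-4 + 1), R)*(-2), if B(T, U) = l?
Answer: -144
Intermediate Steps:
B(T, U) = 72
B(1*(-4 + 1), R)*(-2) = 72*(-2) = -144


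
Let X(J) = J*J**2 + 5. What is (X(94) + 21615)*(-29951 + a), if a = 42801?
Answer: 10950821400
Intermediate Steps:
X(J) = 5 + J**3 (X(J) = J**3 + 5 = 5 + J**3)
(X(94) + 21615)*(-29951 + a) = ((5 + 94**3) + 21615)*(-29951 + 42801) = ((5 + 830584) + 21615)*12850 = (830589 + 21615)*12850 = 852204*12850 = 10950821400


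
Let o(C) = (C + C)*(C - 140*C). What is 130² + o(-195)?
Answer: -10554050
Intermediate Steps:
o(C) = -278*C² (o(C) = (2*C)*(-139*C) = -278*C²)
130² + o(-195) = 130² - 278*(-195)² = 16900 - 278*38025 = 16900 - 10570950 = -10554050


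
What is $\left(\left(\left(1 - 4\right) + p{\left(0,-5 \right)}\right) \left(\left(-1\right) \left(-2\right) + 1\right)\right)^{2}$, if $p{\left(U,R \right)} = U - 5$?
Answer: $576$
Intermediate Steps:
$p{\left(U,R \right)} = -5 + U$
$\left(\left(\left(1 - 4\right) + p{\left(0,-5 \right)}\right) \left(\left(-1\right) \left(-2\right) + 1\right)\right)^{2} = \left(\left(\left(1 - 4\right) + \left(-5 + 0\right)\right) \left(\left(-1\right) \left(-2\right) + 1\right)\right)^{2} = \left(\left(\left(1 - 4\right) - 5\right) \left(2 + 1\right)\right)^{2} = \left(\left(-3 - 5\right) 3\right)^{2} = \left(\left(-8\right) 3\right)^{2} = \left(-24\right)^{2} = 576$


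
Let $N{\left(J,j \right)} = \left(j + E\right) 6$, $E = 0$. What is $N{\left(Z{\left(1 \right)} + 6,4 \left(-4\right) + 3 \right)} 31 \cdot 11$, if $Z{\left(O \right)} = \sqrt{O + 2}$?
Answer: $-26598$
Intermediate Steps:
$Z{\left(O \right)} = \sqrt{2 + O}$
$N{\left(J,j \right)} = 6 j$ ($N{\left(J,j \right)} = \left(j + 0\right) 6 = j 6 = 6 j$)
$N{\left(Z{\left(1 \right)} + 6,4 \left(-4\right) + 3 \right)} 31 \cdot 11 = 6 \left(4 \left(-4\right) + 3\right) 31 \cdot 11 = 6 \left(-16 + 3\right) 341 = 6 \left(-13\right) 341 = \left(-78\right) 341 = -26598$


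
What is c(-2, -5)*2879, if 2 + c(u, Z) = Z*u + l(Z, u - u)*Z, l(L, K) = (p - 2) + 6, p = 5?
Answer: -106523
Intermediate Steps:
l(L, K) = 9 (l(L, K) = (5 - 2) + 6 = 3 + 6 = 9)
c(u, Z) = -2 + 9*Z + Z*u (c(u, Z) = -2 + (Z*u + 9*Z) = -2 + (9*Z + Z*u) = -2 + 9*Z + Z*u)
c(-2, -5)*2879 = (-2 + 9*(-5) - 5*(-2))*2879 = (-2 - 45 + 10)*2879 = -37*2879 = -106523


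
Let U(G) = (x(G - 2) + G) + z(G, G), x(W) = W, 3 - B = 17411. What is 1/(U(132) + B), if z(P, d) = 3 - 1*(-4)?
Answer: -1/17139 ≈ -5.8346e-5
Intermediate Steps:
z(P, d) = 7 (z(P, d) = 3 + 4 = 7)
B = -17408 (B = 3 - 1*17411 = 3 - 17411 = -17408)
U(G) = 5 + 2*G (U(G) = ((G - 2) + G) + 7 = ((-2 + G) + G) + 7 = (-2 + 2*G) + 7 = 5 + 2*G)
1/(U(132) + B) = 1/((5 + 2*132) - 17408) = 1/((5 + 264) - 17408) = 1/(269 - 17408) = 1/(-17139) = -1/17139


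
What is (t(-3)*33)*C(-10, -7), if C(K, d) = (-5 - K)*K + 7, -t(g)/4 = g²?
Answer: 51084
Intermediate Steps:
t(g) = -4*g²
C(K, d) = 7 + K*(-5 - K) (C(K, d) = K*(-5 - K) + 7 = 7 + K*(-5 - K))
(t(-3)*33)*C(-10, -7) = (-4*(-3)²*33)*(7 - 1*(-10)² - 5*(-10)) = (-4*9*33)*(7 - 1*100 + 50) = (-36*33)*(7 - 100 + 50) = -1188*(-43) = 51084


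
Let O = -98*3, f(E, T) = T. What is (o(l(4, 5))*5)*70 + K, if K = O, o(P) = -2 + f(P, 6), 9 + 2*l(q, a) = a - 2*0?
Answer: 1106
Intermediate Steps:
l(q, a) = -9/2 + a/2 (l(q, a) = -9/2 + (a - 2*0)/2 = -9/2 + (a + 0)/2 = -9/2 + a/2)
o(P) = 4 (o(P) = -2 + 6 = 4)
O = -294
K = -294
(o(l(4, 5))*5)*70 + K = (4*5)*70 - 294 = 20*70 - 294 = 1400 - 294 = 1106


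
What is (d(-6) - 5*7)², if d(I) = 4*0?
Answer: 1225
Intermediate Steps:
d(I) = 0
(d(-6) - 5*7)² = (0 - 5*7)² = (0 - 35)² = (-35)² = 1225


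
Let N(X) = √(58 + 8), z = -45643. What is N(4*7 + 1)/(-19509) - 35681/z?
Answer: 35681/45643 - √66/19509 ≈ 0.78132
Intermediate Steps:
N(X) = √66
N(4*7 + 1)/(-19509) - 35681/z = √66/(-19509) - 35681/(-45643) = √66*(-1/19509) - 35681*(-1/45643) = -√66/19509 + 35681/45643 = 35681/45643 - √66/19509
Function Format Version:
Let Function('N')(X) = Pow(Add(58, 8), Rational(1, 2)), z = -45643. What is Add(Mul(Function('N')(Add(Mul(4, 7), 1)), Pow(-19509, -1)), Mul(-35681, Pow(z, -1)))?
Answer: Add(Rational(35681, 45643), Mul(Rational(-1, 19509), Pow(66, Rational(1, 2)))) ≈ 0.78132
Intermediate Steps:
Function('N')(X) = Pow(66, Rational(1, 2))
Add(Mul(Function('N')(Add(Mul(4, 7), 1)), Pow(-19509, -1)), Mul(-35681, Pow(z, -1))) = Add(Mul(Pow(66, Rational(1, 2)), Pow(-19509, -1)), Mul(-35681, Pow(-45643, -1))) = Add(Mul(Pow(66, Rational(1, 2)), Rational(-1, 19509)), Mul(-35681, Rational(-1, 45643))) = Add(Mul(Rational(-1, 19509), Pow(66, Rational(1, 2))), Rational(35681, 45643)) = Add(Rational(35681, 45643), Mul(Rational(-1, 19509), Pow(66, Rational(1, 2))))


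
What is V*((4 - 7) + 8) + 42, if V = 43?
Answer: 257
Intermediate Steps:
V*((4 - 7) + 8) + 42 = 43*((4 - 7) + 8) + 42 = 43*(-3 + 8) + 42 = 43*5 + 42 = 215 + 42 = 257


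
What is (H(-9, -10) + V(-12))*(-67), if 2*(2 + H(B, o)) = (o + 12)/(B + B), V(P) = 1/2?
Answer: 938/9 ≈ 104.22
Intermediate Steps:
V(P) = 1/2
H(B, o) = -2 + (12 + o)/(4*B) (H(B, o) = -2 + ((o + 12)/(B + B))/2 = -2 + ((12 + o)/((2*B)))/2 = -2 + ((12 + o)*(1/(2*B)))/2 = -2 + ((12 + o)/(2*B))/2 = -2 + (12 + o)/(4*B))
(H(-9, -10) + V(-12))*(-67) = ((1/4)*(12 - 10 - 8*(-9))/(-9) + 1/2)*(-67) = ((1/4)*(-1/9)*(12 - 10 + 72) + 1/2)*(-67) = ((1/4)*(-1/9)*74 + 1/2)*(-67) = (-37/18 + 1/2)*(-67) = -14/9*(-67) = 938/9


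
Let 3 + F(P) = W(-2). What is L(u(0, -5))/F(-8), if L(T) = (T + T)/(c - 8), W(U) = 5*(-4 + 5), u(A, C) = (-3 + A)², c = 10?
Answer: 9/2 ≈ 4.5000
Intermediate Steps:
W(U) = 5 (W(U) = 5*1 = 5)
F(P) = 2 (F(P) = -3 + 5 = 2)
L(T) = T (L(T) = (T + T)/(10 - 8) = (2*T)/2 = (2*T)*(½) = T)
L(u(0, -5))/F(-8) = (-3 + 0)²/2 = (-3)²*(½) = 9*(½) = 9/2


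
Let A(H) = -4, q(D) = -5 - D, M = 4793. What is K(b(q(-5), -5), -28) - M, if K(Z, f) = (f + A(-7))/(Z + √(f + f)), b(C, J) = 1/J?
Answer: -6714833/1401 + 1600*I*√14/1401 ≈ -4792.9 + 4.2731*I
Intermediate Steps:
K(Z, f) = (-4 + f)/(Z + √2*√f) (K(Z, f) = (f - 4)/(Z + √(f + f)) = (-4 + f)/(Z + √(2*f)) = (-4 + f)/(Z + √2*√f))
K(b(q(-5), -5), -28) - M = (-4 - 28)/(1/(-5) + √2*√(-28)) - 1*4793 = -32/(-⅕ + √2*(2*I*√7)) - 4793 = -32/(-⅕ + 2*I*√14) - 4793 = -4793 - 32/(-⅕ + 2*I*√14)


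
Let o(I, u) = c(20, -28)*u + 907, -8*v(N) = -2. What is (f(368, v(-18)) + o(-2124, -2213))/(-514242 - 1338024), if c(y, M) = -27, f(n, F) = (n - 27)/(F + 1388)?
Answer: -168417619/5142816549 ≈ -0.032748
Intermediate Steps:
v(N) = ¼ (v(N) = -⅛*(-2) = ¼)
f(n, F) = (-27 + n)/(1388 + F)
o(I, u) = 907 - 27*u (o(I, u) = -27*u + 907 = 907 - 27*u)
(f(368, v(-18)) + o(-2124, -2213))/(-514242 - 1338024) = ((-27 + 368)/(1388 + ¼) + (907 - 27*(-2213)))/(-514242 - 1338024) = (341/(5553/4) + (907 + 59751))/(-1852266) = ((4/5553)*341 + 60658)*(-1/1852266) = (1364/5553 + 60658)*(-1/1852266) = (336835238/5553)*(-1/1852266) = -168417619/5142816549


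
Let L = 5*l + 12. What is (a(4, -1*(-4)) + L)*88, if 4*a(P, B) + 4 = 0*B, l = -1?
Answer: 528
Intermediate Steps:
a(P, B) = -1 (a(P, B) = -1 + (0*B)/4 = -1 + (¼)*0 = -1 + 0 = -1)
L = 7 (L = 5*(-1) + 12 = -5 + 12 = 7)
(a(4, -1*(-4)) + L)*88 = (-1 + 7)*88 = 6*88 = 528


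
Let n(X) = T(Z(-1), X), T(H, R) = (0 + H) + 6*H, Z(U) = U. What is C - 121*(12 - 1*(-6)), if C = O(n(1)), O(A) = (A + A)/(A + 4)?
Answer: -6520/3 ≈ -2173.3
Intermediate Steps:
T(H, R) = 7*H (T(H, R) = H + 6*H = 7*H)
n(X) = -7 (n(X) = 7*(-1) = -7)
O(A) = 2*A/(4 + A) (O(A) = (2*A)/(4 + A) = 2*A/(4 + A))
C = 14/3 (C = 2*(-7)/(4 - 7) = 2*(-7)/(-3) = 2*(-7)*(-⅓) = 14/3 ≈ 4.6667)
C - 121*(12 - 1*(-6)) = 14/3 - 121*(12 - 1*(-6)) = 14/3 - 121*(12 + 6) = 14/3 - 121*18 = 14/3 - 2178 = -6520/3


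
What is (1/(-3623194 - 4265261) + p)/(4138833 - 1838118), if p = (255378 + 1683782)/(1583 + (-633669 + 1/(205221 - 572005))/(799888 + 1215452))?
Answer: 11307440307182768936654017/21232842011601051187252379475 ≈ 0.00053255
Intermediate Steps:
p = 1433416341774489600/1169912420913983 (p = 1939160/(1583 + (-633669 + 1/(-366784))/2015340) = 1939160/(1583 + (-633669 - 1/366784)*(1/2015340)) = 1939160/(1583 - 232419650497/366784*1/2015340) = 1939160/(1583 - 232419650497/739194466560) = 1939160/(1169912420913983/739194466560) = 1939160*(739194466560/1169912420913983) = 1433416341774489600/1169912420913983 ≈ 1225.2)
(1/(-3623194 - 4265261) + p)/(4138833 - 1838118) = (1/(-3623194 - 4265261) + 1433416341774489600/1169912420913983)/(4138833 - 1838118) = (1/(-7888455) + 1433416341774489600/1169912420913983)/2300715 = (-1/7888455 + 1433416341774489600/1169912420913983)*(1/2300715) = (11307440307182768936654017/9228801486321013766265)*(1/2300715) = 11307440307182768936654017/21232842011601051187252379475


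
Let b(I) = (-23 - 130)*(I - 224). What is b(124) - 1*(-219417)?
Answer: 234717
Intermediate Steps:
b(I) = 34272 - 153*I (b(I) = -153*(-224 + I) = 34272 - 153*I)
b(124) - 1*(-219417) = (34272 - 153*124) - 1*(-219417) = (34272 - 18972) + 219417 = 15300 + 219417 = 234717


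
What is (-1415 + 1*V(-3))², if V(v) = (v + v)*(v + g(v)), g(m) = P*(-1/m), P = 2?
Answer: 1962801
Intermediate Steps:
g(m) = -2/m (g(m) = 2*(-1/m) = -2/m)
V(v) = 2*v*(v - 2/v) (V(v) = (v + v)*(v - 2/v) = (2*v)*(v - 2/v) = 2*v*(v - 2/v))
(-1415 + 1*V(-3))² = (-1415 + 1*(-4 + 2*(-3)²))² = (-1415 + 1*(-4 + 2*9))² = (-1415 + 1*(-4 + 18))² = (-1415 + 1*14)² = (-1415 + 14)² = (-1401)² = 1962801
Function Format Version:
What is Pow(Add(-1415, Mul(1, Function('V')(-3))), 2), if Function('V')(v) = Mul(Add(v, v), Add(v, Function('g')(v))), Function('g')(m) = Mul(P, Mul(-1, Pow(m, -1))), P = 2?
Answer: 1962801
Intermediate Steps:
Function('g')(m) = Mul(-2, Pow(m, -1)) (Function('g')(m) = Mul(2, Mul(-1, Pow(m, -1))) = Mul(-2, Pow(m, -1)))
Function('V')(v) = Mul(2, v, Add(v, Mul(-2, Pow(v, -1)))) (Function('V')(v) = Mul(Add(v, v), Add(v, Mul(-2, Pow(v, -1)))) = Mul(Mul(2, v), Add(v, Mul(-2, Pow(v, -1)))) = Mul(2, v, Add(v, Mul(-2, Pow(v, -1)))))
Pow(Add(-1415, Mul(1, Function('V')(-3))), 2) = Pow(Add(-1415, Mul(1, Add(-4, Mul(2, Pow(-3, 2))))), 2) = Pow(Add(-1415, Mul(1, Add(-4, Mul(2, 9)))), 2) = Pow(Add(-1415, Mul(1, Add(-4, 18))), 2) = Pow(Add(-1415, Mul(1, 14)), 2) = Pow(Add(-1415, 14), 2) = Pow(-1401, 2) = 1962801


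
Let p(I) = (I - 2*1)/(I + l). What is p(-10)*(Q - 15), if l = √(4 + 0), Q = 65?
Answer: 75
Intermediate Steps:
l = 2 (l = √4 = 2)
p(I) = (-2 + I)/(2 + I) (p(I) = (I - 2*1)/(I + 2) = (I - 2)/(2 + I) = (-2 + I)/(2 + I))
p(-10)*(Q - 15) = ((-2 - 10)/(2 - 10))*(65 - 15) = (-12/(-8))*50 = -⅛*(-12)*50 = (3/2)*50 = 75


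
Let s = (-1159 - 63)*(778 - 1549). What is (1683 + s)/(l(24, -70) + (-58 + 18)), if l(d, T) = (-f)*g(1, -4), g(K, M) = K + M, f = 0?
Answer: -188769/8 ≈ -23596.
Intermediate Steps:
s = 942162 (s = -1222*(-771) = 942162)
l(d, T) = 0 (l(d, T) = (-1*0)*(1 - 4) = 0*(-3) = 0)
(1683 + s)/(l(24, -70) + (-58 + 18)) = (1683 + 942162)/(0 + (-58 + 18)) = 943845/(0 - 40) = 943845/(-40) = 943845*(-1/40) = -188769/8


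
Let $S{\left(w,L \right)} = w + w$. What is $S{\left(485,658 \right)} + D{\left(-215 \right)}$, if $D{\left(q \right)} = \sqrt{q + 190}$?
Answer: $970 + 5 i \approx 970.0 + 5.0 i$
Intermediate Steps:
$S{\left(w,L \right)} = 2 w$
$D{\left(q \right)} = \sqrt{190 + q}$
$S{\left(485,658 \right)} + D{\left(-215 \right)} = 2 \cdot 485 + \sqrt{190 - 215} = 970 + \sqrt{-25} = 970 + 5 i$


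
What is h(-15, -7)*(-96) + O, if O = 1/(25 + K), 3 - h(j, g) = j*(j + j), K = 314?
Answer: 14547169/339 ≈ 42912.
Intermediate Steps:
h(j, g) = 3 - 2*j² (h(j, g) = 3 - j*(j + j) = 3 - j*2*j = 3 - 2*j²)
O = 1/339 (O = 1/(25 + 314) = 1/339 ≈ 0.0029499)
h(-15, -7)*(-96) + O = (3 - 2*(-15)²)*(-96) + 1/339 = (3 - 2*225)*(-96) + 1/339 = (3 - 450)*(-96) + 1/339 = -447*(-96) + 1/339 = 42912 + 1/339 = 14547169/339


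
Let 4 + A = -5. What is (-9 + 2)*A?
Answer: 63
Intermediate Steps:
A = -9 (A = -4 - 5 = -9)
(-9 + 2)*A = (-9 + 2)*(-9) = -7*(-9) = 63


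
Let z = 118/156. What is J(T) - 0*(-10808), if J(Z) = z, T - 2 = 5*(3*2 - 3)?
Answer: 59/78 ≈ 0.75641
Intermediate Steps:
T = 17 (T = 2 + 5*(3*2 - 3) = 2 + 5*(6 - 3) = 2 + 5*3 = 2 + 15 = 17)
z = 59/78 (z = 118*(1/156) = 59/78 ≈ 0.75641)
J(Z) = 59/78
J(T) - 0*(-10808) = 59/78 - 0*(-10808) = 59/78 - 1*0 = 59/78 + 0 = 59/78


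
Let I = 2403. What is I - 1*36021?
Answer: -33618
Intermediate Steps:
I - 1*36021 = 2403 - 1*36021 = 2403 - 36021 = -33618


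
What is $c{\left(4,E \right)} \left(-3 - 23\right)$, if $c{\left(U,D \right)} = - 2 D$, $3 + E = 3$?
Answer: $0$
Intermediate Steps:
$E = 0$ ($E = -3 + 3 = 0$)
$c{\left(4,E \right)} \left(-3 - 23\right) = \left(-2\right) 0 \left(-3 - 23\right) = 0 \left(-26\right) = 0$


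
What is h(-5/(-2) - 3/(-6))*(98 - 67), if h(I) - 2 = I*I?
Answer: 341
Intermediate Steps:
h(I) = 2 + I² (h(I) = 2 + I*I = 2 + I²)
h(-5/(-2) - 3/(-6))*(98 - 67) = (2 + (-5/(-2) - 3/(-6))²)*(98 - 67) = (2 + (-5*(-½) - 3*(-⅙))²)*31 = (2 + (5/2 + ½)²)*31 = (2 + 3²)*31 = (2 + 9)*31 = 11*31 = 341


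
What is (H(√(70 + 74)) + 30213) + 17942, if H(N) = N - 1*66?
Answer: 48101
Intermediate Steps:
H(N) = -66 + N (H(N) = N - 66 = -66 + N)
(H(√(70 + 74)) + 30213) + 17942 = ((-66 + √(70 + 74)) + 30213) + 17942 = ((-66 + √144) + 30213) + 17942 = ((-66 + 12) + 30213) + 17942 = (-54 + 30213) + 17942 = 30159 + 17942 = 48101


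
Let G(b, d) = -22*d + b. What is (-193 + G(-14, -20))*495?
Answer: 115335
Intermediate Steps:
G(b, d) = b - 22*d
(-193 + G(-14, -20))*495 = (-193 + (-14 - 22*(-20)))*495 = (-193 + (-14 + 440))*495 = (-193 + 426)*495 = 233*495 = 115335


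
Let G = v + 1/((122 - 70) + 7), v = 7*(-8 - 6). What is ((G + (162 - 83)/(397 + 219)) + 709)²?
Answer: 493348999754521/1320886336 ≈ 3.7350e+5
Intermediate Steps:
v = -98 (v = 7*(-14) = -98)
G = -5781/59 (G = -98 + 1/((122 - 70) + 7) = -98 + 1/(52 + 7) = -98 + 1/59 = -5781/59 ≈ -97.983)
((G + (162 - 83)/(397 + 219)) + 709)² = ((-5781/59 + (162 - 83)/(397 + 219)) + 709)² = ((-5781/59 + 79/616) + 709)² = (-3556435/36344 + 709)² = (22211461/36344)² = 493348999754521/1320886336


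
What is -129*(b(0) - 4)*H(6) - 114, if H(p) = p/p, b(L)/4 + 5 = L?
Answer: 2982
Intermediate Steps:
b(L) = -20 + 4*L
H(p) = 1
-129*(b(0) - 4)*H(6) - 114 = -129*((-20 + 4*0) - 4) - 114 = -129*((-20 + 0) - 4) - 114 = -129*(-20 - 4) - 114 = -(-3096) - 114 = -129*(-24) - 114 = 3096 - 114 = 2982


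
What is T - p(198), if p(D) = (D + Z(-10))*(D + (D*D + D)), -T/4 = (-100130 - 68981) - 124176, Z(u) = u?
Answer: -6271652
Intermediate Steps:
T = 1173148 (T = -4*((-100130 - 68981) - 124176) = -4*(-169111 - 124176) = -4*(-293287) = 1173148)
p(D) = (-10 + D)*(D² + 2*D) (p(D) = (D - 10)*(D + (D*D + D)) = (-10 + D)*(D + (D² + D)) = (-10 + D)*(D + (D + D²)) = (-10 + D)*(D² + 2*D))
T - p(198) = 1173148 - 198*(-20 + 198² - 8*198) = 1173148 - 198*(-20 + 39204 - 1584) = 1173148 - 198*37600 = 1173148 - 1*7444800 = 1173148 - 7444800 = -6271652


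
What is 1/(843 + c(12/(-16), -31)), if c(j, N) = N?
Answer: 1/812 ≈ 0.0012315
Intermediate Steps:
1/(843 + c(12/(-16), -31)) = 1/(843 - 31) = 1/812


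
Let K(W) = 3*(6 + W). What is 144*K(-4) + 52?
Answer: 916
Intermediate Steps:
K(W) = 18 + 3*W
144*K(-4) + 52 = 144*(18 + 3*(-4)) + 52 = 144*(18 - 12) + 52 = 144*6 + 52 = 864 + 52 = 916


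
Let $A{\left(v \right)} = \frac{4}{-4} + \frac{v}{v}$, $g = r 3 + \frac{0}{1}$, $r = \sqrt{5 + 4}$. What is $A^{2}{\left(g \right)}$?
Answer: $0$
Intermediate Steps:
$r = 3$ ($r = \sqrt{9} = 3$)
$g = 9$ ($g = 3 \cdot 3 + \frac{0}{1} = 9 + 0 \cdot 1 = 9 + 0 = 9$)
$A{\left(v \right)} = 0$ ($A{\left(v \right)} = 4 \left(- \frac{1}{4}\right) + 1 = -1 + 1 = 0$)
$A^{2}{\left(g \right)} = 0^{2} = 0$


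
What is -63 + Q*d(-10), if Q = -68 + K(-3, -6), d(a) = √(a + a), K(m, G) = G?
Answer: -63 - 148*I*√5 ≈ -63.0 - 330.94*I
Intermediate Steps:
d(a) = √2*√a (d(a) = √(2*a) = √2*√a)
Q = -74 (Q = -68 - 6 = -74)
-63 + Q*d(-10) = -63 - 74*√2*√(-10) = -63 - 74*√2*I*√10 = -63 - 148*I*√5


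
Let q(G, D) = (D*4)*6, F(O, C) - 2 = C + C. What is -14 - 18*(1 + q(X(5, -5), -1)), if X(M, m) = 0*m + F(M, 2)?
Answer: 400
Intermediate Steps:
F(O, C) = 2 + 2*C (F(O, C) = 2 + (C + C) = 2 + 2*C)
X(M, m) = 6 (X(M, m) = 0*m + (2 + 2*2) = 0 + (2 + 4) = 0 + 6 = 6)
q(G, D) = 24*D (q(G, D) = (4*D)*6 = 24*D)
-14 - 18*(1 + q(X(5, -5), -1)) = -14 - 18*(1 + 24*(-1)) = -14 - 18*(1 - 24) = -14 - 18*(-23) = -14 - 6*(-69) = -14 + 414 = 400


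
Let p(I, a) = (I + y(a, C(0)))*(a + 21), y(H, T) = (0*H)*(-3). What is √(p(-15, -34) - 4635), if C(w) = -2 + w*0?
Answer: 2*I*√1110 ≈ 66.633*I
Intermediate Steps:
C(w) = -2 (C(w) = -2 + 0 = -2)
y(H, T) = 0 (y(H, T) = 0*(-3) = 0)
p(I, a) = I*(21 + a) (p(I, a) = (I + 0)*(a + 21) = I*(21 + a))
√(p(-15, -34) - 4635) = √(-15*(21 - 34) - 4635) = √(-15*(-13) - 4635) = √(195 - 4635) = √(-4440) = 2*I*√1110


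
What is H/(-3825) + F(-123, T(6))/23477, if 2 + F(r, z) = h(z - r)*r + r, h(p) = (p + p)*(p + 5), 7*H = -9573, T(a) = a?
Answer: -2228145754/12325425 ≈ -180.78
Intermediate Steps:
H = -9573/7 (H = (⅐)*(-9573) = -9573/7 ≈ -1367.6)
h(p) = 2*p*(5 + p) (h(p) = (2*p)*(5 + p) = 2*p*(5 + p))
F(r, z) = -2 + r + 2*r*(z - r)*(5 + z - r) (F(r, z) = -2 + ((2*(z - r)*(5 + (z - r)))*r + r) = -2 + ((2*(z - r)*(5 + z - r))*r + r) = -2 + (2*r*(z - r)*(5 + z - r) + r) = -2 + (r + 2*r*(z - r)*(5 + z - r)) = -2 + r + 2*r*(z - r)*(5 + z - r))
H/(-3825) + F(-123, T(6))/23477 = -9573/7/(-3825) + (-2 - 123 - 2*(-123)*(-123 - 1*6)*(5 + 6 - 1*(-123)))/23477 = -9573/7*(-1/3825) + (-2 - 123 - 2*(-123)*(-123 - 6)*(5 + 6 + 123))*(1/23477) = 3191/8925 + (-2 - 123 - 2*(-123)*(-129)*134)*(1/23477) = 3191/8925 + (-2 - 123 - 4252356)*(1/23477) = 3191/8925 - 4252481*1/23477 = 3191/8925 - 4252481/23477 = -2228145754/12325425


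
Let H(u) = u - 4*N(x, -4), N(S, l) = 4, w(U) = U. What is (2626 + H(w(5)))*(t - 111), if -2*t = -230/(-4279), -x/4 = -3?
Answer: -1242344660/4279 ≈ -2.9034e+5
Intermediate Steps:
x = 12 (x = -4*(-3) = 12)
t = -115/4279 (t = -(-115)/(-4279) = -(-115)*(-1)/4279 = -½*230/4279 = -115/4279 ≈ -0.026875)
H(u) = -16 + u (H(u) = u - 4*4 = u - 16 = -16 + u)
(2626 + H(w(5)))*(t - 111) = (2626 + (-16 + 5))*(-115/4279 - 111) = (2626 - 11)*(-475084/4279) = 2615*(-475084/4279) = -1242344660/4279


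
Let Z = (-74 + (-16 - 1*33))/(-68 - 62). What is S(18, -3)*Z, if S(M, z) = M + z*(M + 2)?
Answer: -2583/65 ≈ -39.738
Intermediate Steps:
S(M, z) = M + z*(2 + M)
Z = 123/130 (Z = (-74 + (-16 - 33))/(-130) = (-74 - 49)*(-1/130) = -123*(-1/130) = 123/130 ≈ 0.94615)
S(18, -3)*Z = (18 + 2*(-3) + 18*(-3))*(123/130) = (18 - 6 - 54)*(123/130) = -42*123/130 = -2583/65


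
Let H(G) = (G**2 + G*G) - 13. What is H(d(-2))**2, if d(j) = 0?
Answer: 169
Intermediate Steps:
H(G) = -13 + 2*G**2 (H(G) = (G**2 + G**2) - 13 = 2*G**2 - 13 = -13 + 2*G**2)
H(d(-2))**2 = (-13 + 2*0**2)**2 = (-13 + 2*0)**2 = (-13 + 0)**2 = (-13)**2 = 169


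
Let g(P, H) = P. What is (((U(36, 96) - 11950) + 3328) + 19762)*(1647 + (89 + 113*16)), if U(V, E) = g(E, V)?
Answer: 39820384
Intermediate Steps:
U(V, E) = E
(((U(36, 96) - 11950) + 3328) + 19762)*(1647 + (89 + 113*16)) = (((96 - 11950) + 3328) + 19762)*(1647 + (89 + 113*16)) = ((-11854 + 3328) + 19762)*(1647 + (89 + 1808)) = (-8526 + 19762)*(1647 + 1897) = 11236*3544 = 39820384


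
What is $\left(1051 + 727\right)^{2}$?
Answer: $3161284$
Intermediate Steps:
$\left(1051 + 727\right)^{2} = 1778^{2} = 3161284$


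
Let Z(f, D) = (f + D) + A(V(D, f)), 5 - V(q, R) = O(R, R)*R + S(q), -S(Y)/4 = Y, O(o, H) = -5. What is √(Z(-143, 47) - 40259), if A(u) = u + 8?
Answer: 3*I*√4541 ≈ 202.16*I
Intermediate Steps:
S(Y) = -4*Y
V(q, R) = 5 + 4*q + 5*R (V(q, R) = 5 - (-5*R - 4*q) = 5 + (4*q + 5*R) = 5 + 4*q + 5*R)
A(u) = 8 + u
Z(f, D) = 13 + 5*D + 6*f (Z(f, D) = (f + D) + (8 + (5 + 4*D + 5*f)) = (D + f) + (13 + 4*D + 5*f) = 13 + 5*D + 6*f)
√(Z(-143, 47) - 40259) = √((13 + 5*47 + 6*(-143)) - 40259) = √((13 + 235 - 858) - 40259) = √(-610 - 40259) = √(-40869) = 3*I*√4541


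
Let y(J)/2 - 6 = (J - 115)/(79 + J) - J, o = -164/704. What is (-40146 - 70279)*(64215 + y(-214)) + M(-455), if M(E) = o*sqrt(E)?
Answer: -192781798055/27 - 41*I*sqrt(455)/176 ≈ -7.1401e+9 - 4.9691*I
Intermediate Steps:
o = -41/176 (o = -164*1/704 = -41/176 ≈ -0.23295)
y(J) = 12 - 2*J + 2*(-115 + J)/(79 + J) (y(J) = 12 + 2*((J - 115)/(79 + J) - J) = 12 + 2*((-115 + J)/(79 + J) - J) = 12 + 2*(-J + (-115 + J)/(79 + J)) = 12 + (-2*J + 2*(-115 + J)/(79 + J)) = 12 - 2*J + 2*(-115 + J)/(79 + J))
M(E) = -41*sqrt(E)/176
(-40146 - 70279)*(64215 + y(-214)) + M(-455) = (-40146 - 70279)*(64215 + 2*(359 - 1*(-214)**2 - 72*(-214))/(79 - 214)) - 41*I*sqrt(455)/176 = -110425*(64215 + 2*(359 - 1*45796 + 15408)/(-135)) - 41*I*sqrt(455)/176 = -110425*(64215 + 2*(-1/135)*(359 - 45796 + 15408)) - 41*I*sqrt(455)/176 = -110425*(64215 + 2*(-1/135)*(-30029)) - 41*I*sqrt(455)/176 = -110425*(64215 + 60058/135) - 41*I*sqrt(455)/176 = -110425*8729083/135 - 41*I*sqrt(455)/176 = -192781798055/27 - 41*I*sqrt(455)/176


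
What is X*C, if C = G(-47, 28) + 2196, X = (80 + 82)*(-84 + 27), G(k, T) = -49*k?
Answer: -41543766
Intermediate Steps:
X = -9234 (X = 162*(-57) = -9234)
C = 4499 (C = -49*(-47) + 2196 = 2303 + 2196 = 4499)
X*C = -9234*4499 = -41543766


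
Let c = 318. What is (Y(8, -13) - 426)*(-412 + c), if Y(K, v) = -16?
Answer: 41548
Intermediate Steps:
(Y(8, -13) - 426)*(-412 + c) = (-16 - 426)*(-412 + 318) = -442*(-94) = 41548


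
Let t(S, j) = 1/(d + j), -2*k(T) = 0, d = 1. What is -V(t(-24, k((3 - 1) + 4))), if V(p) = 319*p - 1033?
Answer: 714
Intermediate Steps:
k(T) = 0 (k(T) = -½*0 = 0)
t(S, j) = 1/(1 + j)
V(p) = -1033 + 319*p
-V(t(-24, k((3 - 1) + 4))) = -(-1033 + 319/(1 + 0)) = -(-1033 + 319/1) = -(-1033 + 319*1) = -(-1033 + 319) = -1*(-714) = 714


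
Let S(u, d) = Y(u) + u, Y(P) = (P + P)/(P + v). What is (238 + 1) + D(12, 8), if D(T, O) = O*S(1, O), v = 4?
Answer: 1251/5 ≈ 250.20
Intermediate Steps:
Y(P) = 2*P/(4 + P) (Y(P) = (P + P)/(P + 4) = (2*P)/(4 + P) = 2*P/(4 + P))
S(u, d) = u + 2*u/(4 + u) (S(u, d) = 2*u/(4 + u) + u = u + 2*u/(4 + u))
D(T, O) = 7*O/5 (D(T, O) = O*(1*(6 + 1)/(4 + 1)) = O*(1*7/5) = O*(1*(1/5)*7) = O*(7/5) = 7*O/5)
(238 + 1) + D(12, 8) = (238 + 1) + (7/5)*8 = 239 + 56/5 = 1251/5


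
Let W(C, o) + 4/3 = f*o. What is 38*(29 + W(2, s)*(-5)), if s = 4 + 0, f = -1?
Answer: 6346/3 ≈ 2115.3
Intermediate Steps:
s = 4
W(C, o) = -4/3 - o
38*(29 + W(2, s)*(-5)) = 38*(29 + (-4/3 - 1*4)*(-5)) = 38*(29 + (-4/3 - 4)*(-5)) = 38*(29 - 16/3*(-5)) = 38*(29 + 80/3) = 38*(167/3) = 6346/3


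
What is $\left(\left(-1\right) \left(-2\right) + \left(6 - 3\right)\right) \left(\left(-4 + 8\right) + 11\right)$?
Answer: $75$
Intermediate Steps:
$\left(\left(-1\right) \left(-2\right) + \left(6 - 3\right)\right) \left(\left(-4 + 8\right) + 11\right) = \left(2 + 3\right) \left(4 + 11\right) = 5 \cdot 15 = 75$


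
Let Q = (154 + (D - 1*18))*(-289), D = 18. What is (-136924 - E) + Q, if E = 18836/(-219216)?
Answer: -9943085011/54804 ≈ -1.8143e+5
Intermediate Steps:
E = -4709/54804 (E = 18836*(-1/219216) = -4709/54804 ≈ -0.085924)
Q = -44506 (Q = (154 + (18 - 1*18))*(-289) = (154 + (18 - 18))*(-289) = (154 + 0)*(-289) = 154*(-289) = -44506)
(-136924 - E) + Q = (-136924 - 1*(-4709/54804)) - 44506 = (-136924 + 4709/54804) - 44506 = -7503978187/54804 - 44506 = -9943085011/54804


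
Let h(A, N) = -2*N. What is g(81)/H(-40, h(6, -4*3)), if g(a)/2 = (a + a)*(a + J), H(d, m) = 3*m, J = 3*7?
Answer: 459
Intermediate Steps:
J = 21
g(a) = 4*a*(21 + a) (g(a) = 2*((a + a)*(a + 21)) = 2*((2*a)*(21 + a)) = 2*(2*a*(21 + a)) = 4*a*(21 + a))
g(81)/H(-40, h(6, -4*3)) = (4*81*(21 + 81))/((3*(-(-8)*3))) = (4*81*102)/((3*(-2*(-12)))) = 33048/((3*24)) = 33048/72 = 33048*(1/72) = 459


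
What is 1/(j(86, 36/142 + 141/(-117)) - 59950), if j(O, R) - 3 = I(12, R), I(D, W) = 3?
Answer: -1/59944 ≈ -1.6682e-5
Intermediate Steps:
j(O, R) = 6 (j(O, R) = 3 + 3 = 6)
1/(j(86, 36/142 + 141/(-117)) - 59950) = 1/(6 - 59950) = 1/(-59944) = -1/59944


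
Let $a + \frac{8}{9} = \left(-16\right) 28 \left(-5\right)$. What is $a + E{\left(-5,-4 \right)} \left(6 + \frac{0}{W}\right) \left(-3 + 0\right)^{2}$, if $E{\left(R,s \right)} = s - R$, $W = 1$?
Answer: $\frac{20638}{9} \approx 2293.1$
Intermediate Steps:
$a = \frac{20152}{9}$ ($a = - \frac{8}{9} + \left(-16\right) 28 \left(-5\right) = - \frac{8}{9} - -2240 = - \frac{8}{9} + 2240 = \frac{20152}{9} \approx 2239.1$)
$a + E{\left(-5,-4 \right)} \left(6 + \frac{0}{W}\right) \left(-3 + 0\right)^{2} = \frac{20152}{9} + \left(-4 - -5\right) \left(6 + \frac{0}{1}\right) \left(-3 + 0\right)^{2} = \frac{20152}{9} + \left(-4 + 5\right) \left(6 + 0 \cdot 1\right) \left(-3\right)^{2} = \frac{20152}{9} + 1 \left(6 + 0\right) 9 = \frac{20152}{9} + 1 \cdot 6 \cdot 9 = \frac{20152}{9} + 6 \cdot 9 = \frac{20152}{9} + 54 = \frac{20638}{9}$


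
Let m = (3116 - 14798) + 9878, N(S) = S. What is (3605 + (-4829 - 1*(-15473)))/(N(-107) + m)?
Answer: -14249/1911 ≈ -7.4563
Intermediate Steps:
m = -1804 (m = -11682 + 9878 = -1804)
(3605 + (-4829 - 1*(-15473)))/(N(-107) + m) = (3605 + (-4829 - 1*(-15473)))/(-107 - 1804) = (3605 + (-4829 + 15473))/(-1911) = (3605 + 10644)*(-1/1911) = 14249*(-1/1911) = -14249/1911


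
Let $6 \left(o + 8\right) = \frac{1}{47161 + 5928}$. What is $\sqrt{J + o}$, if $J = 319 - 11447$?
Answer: $\frac{7 i \sqrt{23059226368218}}{318534} \approx 105.53 i$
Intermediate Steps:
$J = -11128$ ($J = 319 - 11447 = -11128$)
$o = - \frac{2548271}{318534}$ ($o = -8 + \frac{1}{6 \left(47161 + 5928\right)} = -8 + \frac{1}{6 \cdot 53089} = -8 + \frac{1}{6} \cdot \frac{1}{53089} = -8 + \frac{1}{318534} = - \frac{2548271}{318534} \approx -8.0$)
$\sqrt{J + o} = \sqrt{-11128 - \frac{2548271}{318534}} = \sqrt{- \frac{3547194623}{318534}} = \frac{7 i \sqrt{23059226368218}}{318534}$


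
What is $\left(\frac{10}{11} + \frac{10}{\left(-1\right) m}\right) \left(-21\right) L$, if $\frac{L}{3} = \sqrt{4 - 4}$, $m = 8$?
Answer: $0$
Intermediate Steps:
$L = 0$ ($L = 3 \sqrt{4 - 4} = 3 \sqrt{0} = 3 \cdot 0 = 0$)
$\left(\frac{10}{11} + \frac{10}{\left(-1\right) m}\right) \left(-21\right) L = \left(\frac{10}{11} + \frac{10}{\left(-1\right) 8}\right) \left(-21\right) 0 = \left(10 \cdot \frac{1}{11} + \frac{10}{-8}\right) \left(-21\right) 0 = \left(\frac{10}{11} + 10 \left(- \frac{1}{8}\right)\right) \left(-21\right) 0 = \left(\frac{10}{11} - \frac{5}{4}\right) \left(-21\right) 0 = \left(- \frac{15}{44}\right) \left(-21\right) 0 = \frac{315}{44} \cdot 0 = 0$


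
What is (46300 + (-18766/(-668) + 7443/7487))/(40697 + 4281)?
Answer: 115853201883/112474595524 ≈ 1.0300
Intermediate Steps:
(46300 + (-18766/(-668) + 7443/7487))/(40697 + 4281) = (46300 + (-18766*(-1/668) + 7443*(1/7487)))/44978 = (46300 + (9383/334 + 7443/7487))*(1/44978) = (46300 + 72736483/2500658)*(1/44978) = (115853201883/2500658)*(1/44978) = 115853201883/112474595524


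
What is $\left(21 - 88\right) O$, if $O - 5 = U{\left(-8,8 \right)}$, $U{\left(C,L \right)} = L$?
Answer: $-871$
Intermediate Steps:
$O = 13$ ($O = 5 + 8 = 13$)
$\left(21 - 88\right) O = \left(21 - 88\right) 13 = \left(-67\right) 13 = -871$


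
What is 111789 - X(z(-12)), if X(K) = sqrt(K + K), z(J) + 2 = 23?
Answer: 111789 - sqrt(42) ≈ 1.1178e+5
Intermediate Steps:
z(J) = 21 (z(J) = -2 + 23 = 21)
X(K) = sqrt(2)*sqrt(K) (X(K) = sqrt(2*K) = sqrt(2)*sqrt(K))
111789 - X(z(-12)) = 111789 - sqrt(2)*sqrt(21) = 111789 - sqrt(42)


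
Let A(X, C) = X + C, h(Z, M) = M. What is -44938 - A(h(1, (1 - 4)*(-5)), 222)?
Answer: -45175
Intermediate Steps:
A(X, C) = C + X
-44938 - A(h(1, (1 - 4)*(-5)), 222) = -44938 - (222 + (1 - 4)*(-5)) = -44938 - (222 - 3*(-5)) = -44938 - (222 + 15) = -44938 - 1*237 = -44938 - 237 = -45175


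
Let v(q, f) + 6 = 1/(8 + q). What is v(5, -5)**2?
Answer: 5929/169 ≈ 35.083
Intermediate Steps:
v(q, f) = -6 + 1/(8 + q)
v(5, -5)**2 = ((-47 - 6*5)/(8 + 5))**2 = ((-47 - 30)/13)**2 = ((1/13)*(-77))**2 = (-77/13)**2 = 5929/169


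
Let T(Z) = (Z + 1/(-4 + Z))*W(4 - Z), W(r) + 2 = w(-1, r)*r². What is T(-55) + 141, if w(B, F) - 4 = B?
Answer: -33883167/59 ≈ -5.7429e+5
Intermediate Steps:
w(B, F) = 4 + B
W(r) = -2 + 3*r² (W(r) = -2 + (4 - 1)*r² = -2 + 3*r²)
T(Z) = (-2 + 3*(4 - Z)²)*(Z + 1/(-4 + Z)) (T(Z) = (Z + 1/(-4 + Z))*(-2 + 3*(4 - Z)²) = (-2 + 3*(4 - Z)²)*(Z + 1/(-4 + Z)))
T(-55) + 141 = (-2 + 3*(-4 - 55)²)*(1 + (-55)² - 4*(-55))/(-4 - 55) + 141 = (-2 + 3*(-59)²)*(1 + 3025 + 220)/(-59) + 141 = -1/59*(-2 + 3*3481)*3246 + 141 = -1/59*(-2 + 10443)*3246 + 141 = -1/59*10441*3246 + 141 = -33891486/59 + 141 = -33883167/59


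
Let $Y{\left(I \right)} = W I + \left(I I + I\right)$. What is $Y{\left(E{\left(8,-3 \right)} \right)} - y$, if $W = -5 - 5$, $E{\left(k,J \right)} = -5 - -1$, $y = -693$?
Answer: $745$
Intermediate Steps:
$E{\left(k,J \right)} = -4$ ($E{\left(k,J \right)} = -5 + 1 = -4$)
$W = -10$ ($W = -5 - 5 = -10$)
$Y{\left(I \right)} = I^{2} - 9 I$ ($Y{\left(I \right)} = - 10 I + \left(I I + I\right) = - 10 I + \left(I^{2} + I\right) = - 10 I + \left(I + I^{2}\right) = I^{2} - 9 I$)
$Y{\left(E{\left(8,-3 \right)} \right)} - y = - 4 \left(-9 - 4\right) - -693 = \left(-4\right) \left(-13\right) + 693 = 52 + 693 = 745$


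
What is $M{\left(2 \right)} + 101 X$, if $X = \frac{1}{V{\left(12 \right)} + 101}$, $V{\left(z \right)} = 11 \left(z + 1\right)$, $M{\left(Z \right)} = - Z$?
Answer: $- \frac{387}{244} \approx -1.5861$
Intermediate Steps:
$V{\left(z \right)} = 11 + 11 z$ ($V{\left(z \right)} = 11 \left(1 + z\right) = 11 + 11 z$)
$X = \frac{1}{244}$ ($X = \frac{1}{\left(11 + 11 \cdot 12\right) + 101} = \frac{1}{\left(11 + 132\right) + 101} = \frac{1}{143 + 101} = \frac{1}{244} \approx 0.0040984$)
$M{\left(2 \right)} + 101 X = \left(-1\right) 2 + 101 \cdot \frac{1}{244} = -2 + \frac{101}{244} = - \frac{387}{244}$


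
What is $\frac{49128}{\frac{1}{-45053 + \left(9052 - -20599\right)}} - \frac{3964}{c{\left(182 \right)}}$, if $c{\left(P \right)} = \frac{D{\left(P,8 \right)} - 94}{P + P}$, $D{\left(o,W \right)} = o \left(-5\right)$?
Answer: $- \frac{189923672732}{251} \approx -7.5667 \cdot 10^{8}$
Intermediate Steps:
$D{\left(o,W \right)} = - 5 o$
$c{\left(P \right)} = \frac{-94 - 5 P}{2 P}$ ($c{\left(P \right)} = \frac{- 5 P - 94}{P + P} = \frac{-94 - 5 P}{2 P}$)
$\frac{49128}{\frac{1}{-45053 + \left(9052 - -20599\right)}} - \frac{3964}{c{\left(182 \right)}} = \frac{49128}{\frac{1}{-45053 + \left(9052 - -20599\right)}} - \frac{3964}{- \frac{5}{2} - \frac{47}{182}} = \frac{49128}{\frac{1}{-45053 + \left(9052 + 20599\right)}} - \frac{3964}{- \frac{5}{2} - \frac{47}{182}} = \frac{49128}{\frac{1}{-45053 + 29651}} - \frac{3964}{- \frac{5}{2} - \frac{47}{182}} = \frac{49128}{\frac{1}{-15402}} - \frac{3964}{- \frac{251}{91}} = \frac{49128}{- \frac{1}{15402}} - - \frac{360724}{251} = 49128 \left(-15402\right) + \frac{360724}{251} = -756669456 + \frac{360724}{251} = - \frac{189923672732}{251}$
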